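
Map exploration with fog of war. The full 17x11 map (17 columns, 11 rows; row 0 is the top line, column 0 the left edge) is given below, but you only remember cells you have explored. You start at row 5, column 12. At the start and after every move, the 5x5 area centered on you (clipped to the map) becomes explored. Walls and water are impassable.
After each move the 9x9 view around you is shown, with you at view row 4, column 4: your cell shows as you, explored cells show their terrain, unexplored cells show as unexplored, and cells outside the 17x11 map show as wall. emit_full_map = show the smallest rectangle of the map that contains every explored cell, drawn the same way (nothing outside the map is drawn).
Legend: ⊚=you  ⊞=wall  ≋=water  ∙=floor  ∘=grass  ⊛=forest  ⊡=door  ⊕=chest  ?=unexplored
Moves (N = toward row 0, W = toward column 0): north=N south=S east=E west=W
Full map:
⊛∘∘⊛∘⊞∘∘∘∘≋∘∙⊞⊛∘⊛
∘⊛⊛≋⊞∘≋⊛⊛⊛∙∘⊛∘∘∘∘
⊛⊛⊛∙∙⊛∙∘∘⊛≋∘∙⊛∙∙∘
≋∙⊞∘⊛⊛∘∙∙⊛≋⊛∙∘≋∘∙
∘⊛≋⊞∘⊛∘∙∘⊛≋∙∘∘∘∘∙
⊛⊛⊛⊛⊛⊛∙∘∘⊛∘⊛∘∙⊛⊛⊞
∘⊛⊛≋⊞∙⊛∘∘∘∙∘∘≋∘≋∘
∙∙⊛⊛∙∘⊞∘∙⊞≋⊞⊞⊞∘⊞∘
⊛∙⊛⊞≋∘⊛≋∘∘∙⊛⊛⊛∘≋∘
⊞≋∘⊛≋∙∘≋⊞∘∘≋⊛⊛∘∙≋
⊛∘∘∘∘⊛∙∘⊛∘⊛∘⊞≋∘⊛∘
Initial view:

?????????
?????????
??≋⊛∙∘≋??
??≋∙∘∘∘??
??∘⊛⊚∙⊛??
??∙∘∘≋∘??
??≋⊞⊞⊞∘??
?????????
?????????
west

?????????
?????????
??⊛≋⊛∙∘≋?
??⊛≋∙∘∘∘?
??⊛∘⊚∘∙⊛?
??∘∙∘∘≋∘?
??⊞≋⊞⊞⊞∘?
?????????
?????????

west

?????????
?????????
??∙⊛≋⊛∙∘≋
??∘⊛≋∙∘∘∘
??∘⊛⊚⊛∘∙⊛
??∘∘∙∘∘≋∘
??∙⊞≋⊞⊞⊞∘
?????????
?????????

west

?????????
?????????
??∙∙⊛≋⊛∙∘
??∙∘⊛≋∙∘∘
??∘∘⊚∘⊛∘∙
??∘∘∘∙∘∘≋
??∘∙⊞≋⊞⊞⊞
?????????
?????????

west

?????????
?????????
??∘∙∙⊛≋⊛∙
??∘∙∘⊛≋∙∘
??∙∘⊚⊛∘⊛∘
??⊛∘∘∘∙∘∘
??⊞∘∙⊞≋⊞⊞
?????????
?????????

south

?????????
??∘∙∙⊛≋⊛∙
??∘∙∘⊛≋∙∘
??∙∘∘⊛∘⊛∘
??⊛∘⊚∘∙∘∘
??⊞∘∙⊞≋⊞⊞
??⊛≋∘∘∙??
?????????
?????????

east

?????????
?∘∙∙⊛≋⊛∙∘
?∘∙∘⊛≋∙∘∘
?∙∘∘⊛∘⊛∘∙
?⊛∘∘⊚∙∘∘≋
?⊞∘∙⊞≋⊞⊞⊞
?⊛≋∘∘∙⊛??
?????????
?????????

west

?????????
??∘∙∙⊛≋⊛∙
??∘∙∘⊛≋∙∘
??∙∘∘⊛∘⊛∘
??⊛∘⊚∘∙∘∘
??⊞∘∙⊞≋⊞⊞
??⊛≋∘∘∙⊛?
?????????
?????????

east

?????????
?∘∙∙⊛≋⊛∙∘
?∘∙∘⊛≋∙∘∘
?∙∘∘⊛∘⊛∘∙
?⊛∘∘⊚∙∘∘≋
?⊞∘∙⊞≋⊞⊞⊞
?⊛≋∘∘∙⊛??
?????????
?????????

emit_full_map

∘∙∙⊛≋⊛∙∘≋
∘∙∘⊛≋∙∘∘∘
∙∘∘⊛∘⊛∘∙⊛
⊛∘∘⊚∙∘∘≋∘
⊞∘∙⊞≋⊞⊞⊞∘
⊛≋∘∘∙⊛???

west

?????????
??∘∙∙⊛≋⊛∙
??∘∙∘⊛≋∙∘
??∙∘∘⊛∘⊛∘
??⊛∘⊚∘∙∘∘
??⊞∘∙⊞≋⊞⊞
??⊛≋∘∘∙⊛?
?????????
?????????

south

??∘∙∙⊛≋⊛∙
??∘∙∘⊛≋∙∘
??∙∘∘⊛∘⊛∘
??⊛∘∘∘∙∘∘
??⊞∘⊚⊞≋⊞⊞
??⊛≋∘∘∙⊛?
??∘≋⊞∘∘??
?????????
⊞⊞⊞⊞⊞⊞⊞⊞⊞

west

???∘∙∙⊛≋⊛
???∘∙∘⊛≋∙
??⊛∙∘∘⊛∘⊛
??∙⊛∘∘∘∙∘
??∘⊞⊚∙⊞≋⊞
??∘⊛≋∘∘∙⊛
??∙∘≋⊞∘∘?
?????????
⊞⊞⊞⊞⊞⊞⊞⊞⊞

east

??∘∙∙⊛≋⊛∙
??∘∙∘⊛≋∙∘
?⊛∙∘∘⊛∘⊛∘
?∙⊛∘∘∘∙∘∘
?∘⊞∘⊚⊞≋⊞⊞
?∘⊛≋∘∘∙⊛?
?∙∘≋⊞∘∘??
?????????
⊞⊞⊞⊞⊞⊞⊞⊞⊞

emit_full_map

?∘∙∙⊛≋⊛∙∘≋
?∘∙∘⊛≋∙∘∘∘
⊛∙∘∘⊛∘⊛∘∙⊛
∙⊛∘∘∘∙∘∘≋∘
∘⊞∘⊚⊞≋⊞⊞⊞∘
∘⊛≋∘∘∙⊛???
∙∘≋⊞∘∘????

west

???∘∙∙⊛≋⊛
???∘∙∘⊛≋∙
??⊛∙∘∘⊛∘⊛
??∙⊛∘∘∘∙∘
??∘⊞⊚∙⊞≋⊞
??∘⊛≋∘∘∙⊛
??∙∘≋⊞∘∘?
?????????
⊞⊞⊞⊞⊞⊞⊞⊞⊞

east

??∘∙∙⊛≋⊛∙
??∘∙∘⊛≋∙∘
?⊛∙∘∘⊛∘⊛∘
?∙⊛∘∘∘∙∘∘
?∘⊞∘⊚⊞≋⊞⊞
?∘⊛≋∘∘∙⊛?
?∙∘≋⊞∘∘??
?????????
⊞⊞⊞⊞⊞⊞⊞⊞⊞

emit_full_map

?∘∙∙⊛≋⊛∙∘≋
?∘∙∘⊛≋∙∘∘∘
⊛∙∘∘⊛∘⊛∘∙⊛
∙⊛∘∘∘∙∘∘≋∘
∘⊞∘⊚⊞≋⊞⊞⊞∘
∘⊛≋∘∘∙⊛???
∙∘≋⊞∘∘????


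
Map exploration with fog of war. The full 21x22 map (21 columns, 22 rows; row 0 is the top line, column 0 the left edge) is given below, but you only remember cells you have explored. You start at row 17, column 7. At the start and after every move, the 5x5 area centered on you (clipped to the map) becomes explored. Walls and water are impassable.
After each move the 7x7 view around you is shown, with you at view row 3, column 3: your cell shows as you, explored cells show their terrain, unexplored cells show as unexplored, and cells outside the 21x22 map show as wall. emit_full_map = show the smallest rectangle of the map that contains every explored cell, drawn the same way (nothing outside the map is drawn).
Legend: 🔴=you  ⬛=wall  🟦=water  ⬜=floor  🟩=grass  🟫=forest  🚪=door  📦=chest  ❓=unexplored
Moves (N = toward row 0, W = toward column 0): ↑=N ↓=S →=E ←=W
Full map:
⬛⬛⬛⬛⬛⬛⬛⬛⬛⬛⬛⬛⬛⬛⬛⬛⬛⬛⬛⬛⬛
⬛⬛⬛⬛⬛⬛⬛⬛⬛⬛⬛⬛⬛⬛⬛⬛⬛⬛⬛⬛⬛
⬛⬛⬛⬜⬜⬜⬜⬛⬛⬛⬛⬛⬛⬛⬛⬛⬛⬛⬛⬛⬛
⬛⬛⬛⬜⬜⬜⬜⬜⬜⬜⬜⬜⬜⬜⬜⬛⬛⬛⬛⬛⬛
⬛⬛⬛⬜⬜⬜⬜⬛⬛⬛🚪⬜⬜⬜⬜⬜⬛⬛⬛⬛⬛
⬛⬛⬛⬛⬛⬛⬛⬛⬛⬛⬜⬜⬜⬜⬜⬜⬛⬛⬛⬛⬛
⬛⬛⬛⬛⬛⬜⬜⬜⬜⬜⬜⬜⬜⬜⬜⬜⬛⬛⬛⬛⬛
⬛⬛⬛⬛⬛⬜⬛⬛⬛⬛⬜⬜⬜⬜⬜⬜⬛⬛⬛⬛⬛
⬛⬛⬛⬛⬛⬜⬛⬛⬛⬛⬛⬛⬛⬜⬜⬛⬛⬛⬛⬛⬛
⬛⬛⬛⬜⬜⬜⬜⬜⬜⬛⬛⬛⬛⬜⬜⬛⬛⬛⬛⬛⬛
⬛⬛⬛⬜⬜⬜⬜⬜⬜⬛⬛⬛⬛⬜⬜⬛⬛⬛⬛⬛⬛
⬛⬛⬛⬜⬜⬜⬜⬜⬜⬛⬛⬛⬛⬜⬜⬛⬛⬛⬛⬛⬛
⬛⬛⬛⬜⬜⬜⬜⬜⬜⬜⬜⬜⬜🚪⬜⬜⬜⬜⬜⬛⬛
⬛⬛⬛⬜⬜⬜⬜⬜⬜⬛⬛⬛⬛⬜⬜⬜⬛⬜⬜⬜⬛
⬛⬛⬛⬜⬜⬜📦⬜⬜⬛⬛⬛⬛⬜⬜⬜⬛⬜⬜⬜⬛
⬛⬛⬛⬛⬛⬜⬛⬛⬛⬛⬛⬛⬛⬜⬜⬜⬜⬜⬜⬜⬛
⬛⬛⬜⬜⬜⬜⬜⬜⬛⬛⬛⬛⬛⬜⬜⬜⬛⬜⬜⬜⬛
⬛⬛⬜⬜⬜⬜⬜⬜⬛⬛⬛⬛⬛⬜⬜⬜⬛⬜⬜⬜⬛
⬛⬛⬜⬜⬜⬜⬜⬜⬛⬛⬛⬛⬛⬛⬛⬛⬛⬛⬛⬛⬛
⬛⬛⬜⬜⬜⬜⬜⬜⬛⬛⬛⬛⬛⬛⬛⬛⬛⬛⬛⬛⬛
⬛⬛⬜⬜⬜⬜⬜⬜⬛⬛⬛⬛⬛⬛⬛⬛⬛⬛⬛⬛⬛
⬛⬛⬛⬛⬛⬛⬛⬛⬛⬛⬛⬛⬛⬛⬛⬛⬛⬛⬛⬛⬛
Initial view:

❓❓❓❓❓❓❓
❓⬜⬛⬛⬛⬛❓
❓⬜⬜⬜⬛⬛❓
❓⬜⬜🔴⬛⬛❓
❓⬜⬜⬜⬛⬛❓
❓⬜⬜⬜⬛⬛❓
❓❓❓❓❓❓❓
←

❓❓❓❓❓❓❓
❓⬛⬜⬛⬛⬛⬛
❓⬜⬜⬜⬜⬛⬛
❓⬜⬜🔴⬜⬛⬛
❓⬜⬜⬜⬜⬛⬛
❓⬜⬜⬜⬜⬛⬛
❓❓❓❓❓❓❓

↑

❓❓❓❓❓❓❓
❓⬜⬜📦⬜⬜❓
❓⬛⬜⬛⬛⬛⬛
❓⬜⬜🔴⬜⬛⬛
❓⬜⬜⬜⬜⬛⬛
❓⬜⬜⬜⬜⬛⬛
❓⬜⬜⬜⬜⬛⬛

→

❓❓❓❓❓❓❓
⬜⬜📦⬜⬜⬛❓
⬛⬜⬛⬛⬛⬛❓
⬜⬜⬜🔴⬛⬛❓
⬜⬜⬜⬜⬛⬛❓
⬜⬜⬜⬜⬛⬛❓
⬜⬜⬜⬜⬛⬛❓

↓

⬜⬜📦⬜⬜⬛❓
⬛⬜⬛⬛⬛⬛❓
⬜⬜⬜⬜⬛⬛❓
⬜⬜⬜🔴⬛⬛❓
⬜⬜⬜⬜⬛⬛❓
⬜⬜⬜⬜⬛⬛❓
❓❓❓❓❓❓❓

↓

⬛⬜⬛⬛⬛⬛❓
⬜⬜⬜⬜⬛⬛❓
⬜⬜⬜⬜⬛⬛❓
⬜⬜⬜🔴⬛⬛❓
⬜⬜⬜⬜⬛⬛❓
❓⬜⬜⬜⬛⬛❓
❓❓❓❓❓❓❓

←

❓⬛⬜⬛⬛⬛⬛
❓⬜⬜⬜⬜⬛⬛
❓⬜⬜⬜⬜⬛⬛
❓⬜⬜🔴⬜⬛⬛
❓⬜⬜⬜⬜⬛⬛
❓⬜⬜⬜⬜⬛⬛
❓❓❓❓❓❓❓

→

⬛⬜⬛⬛⬛⬛❓
⬜⬜⬜⬜⬛⬛❓
⬜⬜⬜⬜⬛⬛❓
⬜⬜⬜🔴⬛⬛❓
⬜⬜⬜⬜⬛⬛❓
⬜⬜⬜⬜⬛⬛❓
❓❓❓❓❓❓❓

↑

⬜⬜📦⬜⬜⬛❓
⬛⬜⬛⬛⬛⬛❓
⬜⬜⬜⬜⬛⬛❓
⬜⬜⬜🔴⬛⬛❓
⬜⬜⬜⬜⬛⬛❓
⬜⬜⬜⬜⬛⬛❓
⬜⬜⬜⬜⬛⬛❓

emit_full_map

⬜⬜📦⬜⬜⬛
⬛⬜⬛⬛⬛⬛
⬜⬜⬜⬜⬛⬛
⬜⬜⬜🔴⬛⬛
⬜⬜⬜⬜⬛⬛
⬜⬜⬜⬜⬛⬛
⬜⬜⬜⬜⬛⬛

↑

❓❓❓❓❓❓❓
⬜⬜📦⬜⬜⬛❓
⬛⬜⬛⬛⬛⬛❓
⬜⬜⬜🔴⬛⬛❓
⬜⬜⬜⬜⬛⬛❓
⬜⬜⬜⬜⬛⬛❓
⬜⬜⬜⬜⬛⬛❓

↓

⬜⬜📦⬜⬜⬛❓
⬛⬜⬛⬛⬛⬛❓
⬜⬜⬜⬜⬛⬛❓
⬜⬜⬜🔴⬛⬛❓
⬜⬜⬜⬜⬛⬛❓
⬜⬜⬜⬜⬛⬛❓
⬜⬜⬜⬜⬛⬛❓

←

❓⬜⬜📦⬜⬜⬛
❓⬛⬜⬛⬛⬛⬛
❓⬜⬜⬜⬜⬛⬛
❓⬜⬜🔴⬜⬛⬛
❓⬜⬜⬜⬜⬛⬛
❓⬜⬜⬜⬜⬛⬛
❓⬜⬜⬜⬜⬛⬛

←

❓❓⬜⬜📦⬜⬜
❓⬛⬛⬜⬛⬛⬛
❓⬜⬜⬜⬜⬜⬛
❓⬜⬜🔴⬜⬜⬛
❓⬜⬜⬜⬜⬜⬛
❓⬜⬜⬜⬜⬜⬛
❓❓⬜⬜⬜⬜⬛

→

❓⬜⬜📦⬜⬜⬛
⬛⬛⬜⬛⬛⬛⬛
⬜⬜⬜⬜⬜⬛⬛
⬜⬜⬜🔴⬜⬛⬛
⬜⬜⬜⬜⬜⬛⬛
⬜⬜⬜⬜⬜⬛⬛
❓⬜⬜⬜⬜⬛⬛


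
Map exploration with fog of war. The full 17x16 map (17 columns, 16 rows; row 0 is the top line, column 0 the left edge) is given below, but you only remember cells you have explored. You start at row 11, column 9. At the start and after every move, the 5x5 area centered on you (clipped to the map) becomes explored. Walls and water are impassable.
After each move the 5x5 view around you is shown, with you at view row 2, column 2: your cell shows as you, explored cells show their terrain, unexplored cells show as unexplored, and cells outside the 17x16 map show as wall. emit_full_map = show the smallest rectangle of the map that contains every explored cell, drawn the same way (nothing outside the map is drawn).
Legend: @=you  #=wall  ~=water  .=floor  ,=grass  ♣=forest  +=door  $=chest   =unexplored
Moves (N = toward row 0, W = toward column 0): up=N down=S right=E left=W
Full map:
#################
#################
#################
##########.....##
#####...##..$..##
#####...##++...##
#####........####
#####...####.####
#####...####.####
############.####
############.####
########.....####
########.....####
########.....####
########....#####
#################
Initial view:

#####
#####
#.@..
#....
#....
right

####.
####.
..@..
.....
.....

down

####.
.....
..@..
.....
....#

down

.....
.....
..@..
....#
#####

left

#....
#....
#.@..
#....
#####

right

.....
.....
..@..
....#
#####

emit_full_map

#####.
#####.
#.....
#.....
#..@..
#....#
######

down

.....
.....
..@.#
#####
#####

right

....#
....#
..@##
#####
#####

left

.....
.....
..@.#
#####
#####

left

#....
#....
#.@..
#####
#####

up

#....
#....
#.@..
#....
#####

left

##...
##...
##@..
##...
#####

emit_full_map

 #####. 
 #####. 
##..... 
##.....#
##@....#
##....##
########

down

##...
##...
##@..
#####
#####

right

#....
#....
#.@..
#####
#####


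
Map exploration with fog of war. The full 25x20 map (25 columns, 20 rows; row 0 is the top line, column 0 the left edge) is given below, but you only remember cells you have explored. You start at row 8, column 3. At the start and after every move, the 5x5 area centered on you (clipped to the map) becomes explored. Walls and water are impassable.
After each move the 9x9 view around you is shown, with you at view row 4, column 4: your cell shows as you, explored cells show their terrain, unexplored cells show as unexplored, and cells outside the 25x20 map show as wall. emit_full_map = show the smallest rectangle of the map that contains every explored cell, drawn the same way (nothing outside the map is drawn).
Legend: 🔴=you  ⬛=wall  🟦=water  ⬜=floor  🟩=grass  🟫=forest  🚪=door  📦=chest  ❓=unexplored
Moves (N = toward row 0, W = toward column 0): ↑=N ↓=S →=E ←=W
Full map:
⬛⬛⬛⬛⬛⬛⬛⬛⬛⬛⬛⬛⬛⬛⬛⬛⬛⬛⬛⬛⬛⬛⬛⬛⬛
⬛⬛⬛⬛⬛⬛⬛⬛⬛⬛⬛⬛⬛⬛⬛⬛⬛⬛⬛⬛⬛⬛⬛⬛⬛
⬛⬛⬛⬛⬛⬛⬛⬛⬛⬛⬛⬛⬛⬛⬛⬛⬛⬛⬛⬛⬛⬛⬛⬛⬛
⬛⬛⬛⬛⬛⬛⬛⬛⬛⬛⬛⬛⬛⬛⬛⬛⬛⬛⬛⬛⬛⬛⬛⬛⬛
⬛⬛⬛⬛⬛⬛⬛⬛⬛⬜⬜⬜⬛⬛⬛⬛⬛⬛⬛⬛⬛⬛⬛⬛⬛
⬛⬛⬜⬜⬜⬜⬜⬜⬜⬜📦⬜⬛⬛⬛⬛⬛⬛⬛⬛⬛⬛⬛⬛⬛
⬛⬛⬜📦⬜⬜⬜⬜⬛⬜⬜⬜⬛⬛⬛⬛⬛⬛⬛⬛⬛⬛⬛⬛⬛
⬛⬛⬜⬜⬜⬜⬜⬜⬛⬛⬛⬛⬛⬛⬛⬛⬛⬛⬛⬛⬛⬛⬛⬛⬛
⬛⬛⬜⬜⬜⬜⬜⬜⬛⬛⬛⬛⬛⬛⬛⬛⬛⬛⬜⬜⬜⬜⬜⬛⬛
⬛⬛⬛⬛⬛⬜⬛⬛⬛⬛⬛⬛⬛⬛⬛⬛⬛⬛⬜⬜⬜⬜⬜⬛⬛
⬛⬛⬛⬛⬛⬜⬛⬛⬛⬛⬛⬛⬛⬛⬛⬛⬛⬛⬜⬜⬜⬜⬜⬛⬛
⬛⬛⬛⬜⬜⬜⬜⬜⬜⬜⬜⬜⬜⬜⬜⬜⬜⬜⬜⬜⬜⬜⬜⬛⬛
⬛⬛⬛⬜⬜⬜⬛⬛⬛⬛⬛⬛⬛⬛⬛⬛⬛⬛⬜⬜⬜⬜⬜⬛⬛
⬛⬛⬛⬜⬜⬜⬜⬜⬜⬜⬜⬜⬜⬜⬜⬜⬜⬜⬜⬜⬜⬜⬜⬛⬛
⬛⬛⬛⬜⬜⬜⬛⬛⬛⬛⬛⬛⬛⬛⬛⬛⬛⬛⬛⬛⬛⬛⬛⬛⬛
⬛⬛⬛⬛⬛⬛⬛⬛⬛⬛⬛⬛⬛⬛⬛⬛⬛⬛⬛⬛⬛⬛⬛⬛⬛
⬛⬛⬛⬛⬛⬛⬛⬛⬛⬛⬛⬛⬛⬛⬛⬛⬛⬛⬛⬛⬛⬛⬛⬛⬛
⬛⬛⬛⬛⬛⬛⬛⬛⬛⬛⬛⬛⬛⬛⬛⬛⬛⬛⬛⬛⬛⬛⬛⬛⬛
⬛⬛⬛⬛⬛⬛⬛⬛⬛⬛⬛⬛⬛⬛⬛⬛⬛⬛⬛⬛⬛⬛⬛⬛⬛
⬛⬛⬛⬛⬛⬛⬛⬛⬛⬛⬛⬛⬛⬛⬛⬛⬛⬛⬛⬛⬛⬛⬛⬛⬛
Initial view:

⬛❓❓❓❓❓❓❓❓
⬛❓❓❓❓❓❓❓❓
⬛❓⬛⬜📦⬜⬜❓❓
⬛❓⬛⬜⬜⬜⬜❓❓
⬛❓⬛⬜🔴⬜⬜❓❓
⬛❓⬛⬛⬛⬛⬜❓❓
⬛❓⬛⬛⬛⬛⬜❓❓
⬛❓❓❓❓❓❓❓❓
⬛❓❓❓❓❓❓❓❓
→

❓❓❓❓❓❓❓❓❓
❓❓❓❓❓❓❓❓❓
❓⬛⬜📦⬜⬜⬜❓❓
❓⬛⬜⬜⬜⬜⬜❓❓
❓⬛⬜⬜🔴⬜⬜❓❓
❓⬛⬛⬛⬛⬜⬛❓❓
❓⬛⬛⬛⬛⬜⬛❓❓
❓❓❓❓❓❓❓❓❓
❓❓❓❓❓❓❓❓❓

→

❓❓❓❓❓❓❓❓❓
❓❓❓❓❓❓❓❓❓
⬛⬜📦⬜⬜⬜⬜❓❓
⬛⬜⬜⬜⬜⬜⬜❓❓
⬛⬜⬜⬜🔴⬜⬜❓❓
⬛⬛⬛⬛⬜⬛⬛❓❓
⬛⬛⬛⬛⬜⬛⬛❓❓
❓❓❓❓❓❓❓❓❓
❓❓❓❓❓❓❓❓❓

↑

❓❓❓❓❓❓❓❓❓
❓❓❓❓❓❓❓❓❓
❓❓⬜⬜⬜⬜⬜❓❓
⬛⬜📦⬜⬜⬜⬜❓❓
⬛⬜⬜⬜🔴⬜⬜❓❓
⬛⬜⬜⬜⬜⬜⬜❓❓
⬛⬛⬛⬛⬜⬛⬛❓❓
⬛⬛⬛⬛⬜⬛⬛❓❓
❓❓❓❓❓❓❓❓❓

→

❓❓❓❓❓❓❓❓❓
❓❓❓❓❓❓❓❓❓
❓⬜⬜⬜⬜⬜⬜❓❓
⬜📦⬜⬜⬜⬜⬛❓❓
⬜⬜⬜⬜🔴⬜⬛❓❓
⬜⬜⬜⬜⬜⬜⬛❓❓
⬛⬛⬛⬜⬛⬛⬛❓❓
⬛⬛⬛⬜⬛⬛❓❓❓
❓❓❓❓❓❓❓❓❓

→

❓❓❓❓❓❓❓❓❓
❓❓❓❓❓❓❓❓❓
⬜⬜⬜⬜⬜⬜⬜❓❓
📦⬜⬜⬜⬜⬛⬜❓❓
⬜⬜⬜⬜🔴⬛⬛❓❓
⬜⬜⬜⬜⬜⬛⬛❓❓
⬛⬛⬜⬛⬛⬛⬛❓❓
⬛⬛⬜⬛⬛❓❓❓❓
❓❓❓❓❓❓❓❓❓

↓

❓❓❓❓❓❓❓❓❓
⬜⬜⬜⬜⬜⬜⬜❓❓
📦⬜⬜⬜⬜⬛⬜❓❓
⬜⬜⬜⬜⬜⬛⬛❓❓
⬜⬜⬜⬜🔴⬛⬛❓❓
⬛⬛⬜⬛⬛⬛⬛❓❓
⬛⬛⬜⬛⬛⬛⬛❓❓
❓❓❓❓❓❓❓❓❓
❓❓❓❓❓❓❓❓❓

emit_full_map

❓❓⬜⬜⬜⬜⬜⬜⬜
⬛⬜📦⬜⬜⬜⬜⬛⬜
⬛⬜⬜⬜⬜⬜⬜⬛⬛
⬛⬜⬜⬜⬜⬜🔴⬛⬛
⬛⬛⬛⬛⬜⬛⬛⬛⬛
⬛⬛⬛⬛⬜⬛⬛⬛⬛

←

❓❓❓❓❓❓❓❓❓
❓⬜⬜⬜⬜⬜⬜⬜❓
⬜📦⬜⬜⬜⬜⬛⬜❓
⬜⬜⬜⬜⬜⬜⬛⬛❓
⬜⬜⬜⬜🔴⬜⬛⬛❓
⬛⬛⬛⬜⬛⬛⬛⬛❓
⬛⬛⬛⬜⬛⬛⬛⬛❓
❓❓❓❓❓❓❓❓❓
❓❓❓❓❓❓❓❓❓

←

❓❓❓❓❓❓❓❓❓
❓❓⬜⬜⬜⬜⬜⬜⬜
⬛⬜📦⬜⬜⬜⬜⬛⬜
⬛⬜⬜⬜⬜⬜⬜⬛⬛
⬛⬜⬜⬜🔴⬜⬜⬛⬛
⬛⬛⬛⬛⬜⬛⬛⬛⬛
⬛⬛⬛⬛⬜⬛⬛⬛⬛
❓❓❓❓❓❓❓❓❓
❓❓❓❓❓❓❓❓❓

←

❓❓❓❓❓❓❓❓❓
❓❓❓⬜⬜⬜⬜⬜⬜
❓⬛⬜📦⬜⬜⬜⬜⬛
❓⬛⬜⬜⬜⬜⬜⬜⬛
❓⬛⬜⬜🔴⬜⬜⬜⬛
❓⬛⬛⬛⬛⬜⬛⬛⬛
❓⬛⬛⬛⬛⬜⬛⬛⬛
❓❓❓❓❓❓❓❓❓
❓❓❓❓❓❓❓❓❓

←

⬛❓❓❓❓❓❓❓❓
⬛❓❓❓⬜⬜⬜⬜⬜
⬛❓⬛⬜📦⬜⬜⬜⬜
⬛❓⬛⬜⬜⬜⬜⬜⬜
⬛❓⬛⬜🔴⬜⬜⬜⬜
⬛❓⬛⬛⬛⬛⬜⬛⬛
⬛❓⬛⬛⬛⬛⬜⬛⬛
⬛❓❓❓❓❓❓❓❓
⬛❓❓❓❓❓❓❓❓

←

⬛⬛❓❓❓❓❓❓❓
⬛⬛❓❓❓⬜⬜⬜⬜
⬛⬛⬛⬛⬜📦⬜⬜⬜
⬛⬛⬛⬛⬜⬜⬜⬜⬜
⬛⬛⬛⬛🔴⬜⬜⬜⬜
⬛⬛⬛⬛⬛⬛⬛⬜⬛
⬛⬛⬛⬛⬛⬛⬛⬜⬛
⬛⬛❓❓❓❓❓❓❓
⬛⬛❓❓❓❓❓❓❓

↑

⬛⬛❓❓❓❓❓❓❓
⬛⬛❓❓❓❓❓❓❓
⬛⬛⬛⬛⬜⬜⬜⬜⬜
⬛⬛⬛⬛⬜📦⬜⬜⬜
⬛⬛⬛⬛🔴⬜⬜⬜⬜
⬛⬛⬛⬛⬜⬜⬜⬜⬜
⬛⬛⬛⬛⬛⬛⬛⬜⬛
⬛⬛⬛⬛⬛⬛⬛⬜⬛
⬛⬛❓❓❓❓❓❓❓

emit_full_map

⬛⬛⬜⬜⬜⬜⬜⬜⬜⬜
⬛⬛⬜📦⬜⬜⬜⬜⬛⬜
⬛⬛🔴⬜⬜⬜⬜⬜⬛⬛
⬛⬛⬜⬜⬜⬜⬜⬜⬛⬛
⬛⬛⬛⬛⬛⬜⬛⬛⬛⬛
⬛⬛⬛⬛⬛⬜⬛⬛⬛⬛

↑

⬛⬛❓❓❓❓❓❓❓
⬛⬛❓❓❓❓❓❓❓
⬛⬛⬛⬛⬛⬛⬛❓❓
⬛⬛⬛⬛⬜⬜⬜⬜⬜
⬛⬛⬛⬛🔴📦⬜⬜⬜
⬛⬛⬛⬛⬜⬜⬜⬜⬜
⬛⬛⬛⬛⬜⬜⬜⬜⬜
⬛⬛⬛⬛⬛⬛⬛⬜⬛
⬛⬛⬛⬛⬛⬛⬛⬜⬛

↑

⬛⬛❓❓❓❓❓❓❓
⬛⬛❓❓❓❓❓❓❓
⬛⬛⬛⬛⬛⬛⬛❓❓
⬛⬛⬛⬛⬛⬛⬛❓❓
⬛⬛⬛⬛🔴⬜⬜⬜⬜
⬛⬛⬛⬛⬜📦⬜⬜⬜
⬛⬛⬛⬛⬜⬜⬜⬜⬜
⬛⬛⬛⬛⬜⬜⬜⬜⬜
⬛⬛⬛⬛⬛⬛⬛⬜⬛

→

⬛❓❓❓❓❓❓❓❓
⬛❓❓❓❓❓❓❓❓
⬛⬛⬛⬛⬛⬛⬛❓❓
⬛⬛⬛⬛⬛⬛⬛❓❓
⬛⬛⬛⬜🔴⬜⬜⬜⬜
⬛⬛⬛⬜📦⬜⬜⬜⬜
⬛⬛⬛⬜⬜⬜⬜⬜⬜
⬛⬛⬛⬜⬜⬜⬜⬜⬜
⬛⬛⬛⬛⬛⬛⬜⬛⬛

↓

⬛❓❓❓❓❓❓❓❓
⬛⬛⬛⬛⬛⬛⬛❓❓
⬛⬛⬛⬛⬛⬛⬛❓❓
⬛⬛⬛⬜⬜⬜⬜⬜⬜
⬛⬛⬛⬜🔴⬜⬜⬜⬜
⬛⬛⬛⬜⬜⬜⬜⬜⬜
⬛⬛⬛⬜⬜⬜⬜⬜⬜
⬛⬛⬛⬛⬛⬛⬜⬛⬛
⬛⬛⬛⬛⬛⬛⬜⬛⬛

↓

⬛⬛⬛⬛⬛⬛⬛❓❓
⬛⬛⬛⬛⬛⬛⬛❓❓
⬛⬛⬛⬜⬜⬜⬜⬜⬜
⬛⬛⬛⬜📦⬜⬜⬜⬜
⬛⬛⬛⬜🔴⬜⬜⬜⬜
⬛⬛⬛⬜⬜⬜⬜⬜⬜
⬛⬛⬛⬛⬛⬛⬜⬛⬛
⬛⬛⬛⬛⬛⬛⬜⬛⬛
⬛❓❓❓❓❓❓❓❓

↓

⬛⬛⬛⬛⬛⬛⬛❓❓
⬛⬛⬛⬜⬜⬜⬜⬜⬜
⬛⬛⬛⬜📦⬜⬜⬜⬜
⬛⬛⬛⬜⬜⬜⬜⬜⬜
⬛⬛⬛⬜🔴⬜⬜⬜⬜
⬛⬛⬛⬛⬛⬛⬜⬛⬛
⬛⬛⬛⬛⬛⬛⬜⬛⬛
⬛❓❓❓❓❓❓❓❓
⬛❓❓❓❓❓❓❓❓

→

⬛⬛⬛⬛⬛⬛❓❓❓
⬛⬛⬜⬜⬜⬜⬜⬜⬜
⬛⬛⬜📦⬜⬜⬜⬜⬛
⬛⬛⬜⬜⬜⬜⬜⬜⬛
⬛⬛⬜⬜🔴⬜⬜⬜⬛
⬛⬛⬛⬛⬛⬜⬛⬛⬛
⬛⬛⬛⬛⬛⬜⬛⬛⬛
❓❓❓❓❓❓❓❓❓
❓❓❓❓❓❓❓❓❓

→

⬛⬛⬛⬛⬛❓❓❓❓
⬛⬜⬜⬜⬜⬜⬜⬜⬜
⬛⬜📦⬜⬜⬜⬜⬛⬜
⬛⬜⬜⬜⬜⬜⬜⬛⬛
⬛⬜⬜⬜🔴⬜⬜⬛⬛
⬛⬛⬛⬛⬜⬛⬛⬛⬛
⬛⬛⬛⬛⬜⬛⬛⬛⬛
❓❓❓❓❓❓❓❓❓
❓❓❓❓❓❓❓❓❓

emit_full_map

⬛⬛⬛⬛⬛⬛❓❓❓❓
⬛⬛⬛⬛⬛⬛❓❓❓❓
⬛⬛⬜⬜⬜⬜⬜⬜⬜⬜
⬛⬛⬜📦⬜⬜⬜⬜⬛⬜
⬛⬛⬜⬜⬜⬜⬜⬜⬛⬛
⬛⬛⬜⬜⬜🔴⬜⬜⬛⬛
⬛⬛⬛⬛⬛⬜⬛⬛⬛⬛
⬛⬛⬛⬛⬛⬜⬛⬛⬛⬛

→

⬛⬛⬛⬛❓❓❓❓❓
⬜⬜⬜⬜⬜⬜⬜⬜❓
⬜📦⬜⬜⬜⬜⬛⬜❓
⬜⬜⬜⬜⬜⬜⬛⬛❓
⬜⬜⬜⬜🔴⬜⬛⬛❓
⬛⬛⬛⬜⬛⬛⬛⬛❓
⬛⬛⬛⬜⬛⬛⬛⬛❓
❓❓❓❓❓❓❓❓❓
❓❓❓❓❓❓❓❓❓

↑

⬛⬛⬛⬛❓❓❓❓❓
⬛⬛⬛⬛❓❓❓❓❓
⬜⬜⬜⬜⬜⬜⬜⬜❓
⬜📦⬜⬜⬜⬜⬛⬜❓
⬜⬜⬜⬜🔴⬜⬛⬛❓
⬜⬜⬜⬜⬜⬜⬛⬛❓
⬛⬛⬛⬜⬛⬛⬛⬛❓
⬛⬛⬛⬜⬛⬛⬛⬛❓
❓❓❓❓❓❓❓❓❓

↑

❓❓❓❓❓❓❓❓❓
⬛⬛⬛⬛❓❓❓❓❓
⬛⬛⬛⬛⬛⬛⬛❓❓
⬜⬜⬜⬜⬜⬜⬜⬜❓
⬜📦⬜⬜🔴⬜⬛⬜❓
⬜⬜⬜⬜⬜⬜⬛⬛❓
⬜⬜⬜⬜⬜⬜⬛⬛❓
⬛⬛⬛⬜⬛⬛⬛⬛❓
⬛⬛⬛⬜⬛⬛⬛⬛❓

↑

❓❓❓❓❓❓❓❓❓
❓❓❓❓❓❓❓❓❓
⬛⬛⬛⬛⬛⬛⬛❓❓
⬛⬛⬛⬛⬛⬛⬛❓❓
⬜⬜⬜⬜🔴⬜⬜⬜❓
⬜📦⬜⬜⬜⬜⬛⬜❓
⬜⬜⬜⬜⬜⬜⬛⬛❓
⬜⬜⬜⬜⬜⬜⬛⬛❓
⬛⬛⬛⬜⬛⬛⬛⬛❓

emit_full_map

⬛⬛⬛⬛⬛⬛⬛⬛⬛❓
⬛⬛⬛⬛⬛⬛⬛⬛⬛❓
⬛⬛⬜⬜⬜⬜🔴⬜⬜⬜
⬛⬛⬜📦⬜⬜⬜⬜⬛⬜
⬛⬛⬜⬜⬜⬜⬜⬜⬛⬛
⬛⬛⬜⬜⬜⬜⬜⬜⬛⬛
⬛⬛⬛⬛⬛⬜⬛⬛⬛⬛
⬛⬛⬛⬛⬛⬜⬛⬛⬛⬛

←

❓❓❓❓❓❓❓❓❓
❓❓❓❓❓❓❓❓❓
⬛⬛⬛⬛⬛⬛⬛⬛❓
⬛⬛⬛⬛⬛⬛⬛⬛❓
⬛⬜⬜⬜🔴⬜⬜⬜⬜
⬛⬜📦⬜⬜⬜⬜⬛⬜
⬛⬜⬜⬜⬜⬜⬜⬛⬛
⬛⬜⬜⬜⬜⬜⬜⬛⬛
⬛⬛⬛⬛⬜⬛⬛⬛⬛

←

❓❓❓❓❓❓❓❓❓
❓❓❓❓❓❓❓❓❓
⬛⬛⬛⬛⬛⬛⬛⬛⬛
⬛⬛⬛⬛⬛⬛⬛⬛⬛
⬛⬛⬜⬜🔴⬜⬜⬜⬜
⬛⬛⬜📦⬜⬜⬜⬜⬛
⬛⬛⬜⬜⬜⬜⬜⬜⬛
⬛⬛⬜⬜⬜⬜⬜⬜⬛
⬛⬛⬛⬛⬛⬜⬛⬛⬛

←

⬛❓❓❓❓❓❓❓❓
⬛❓❓❓❓❓❓❓❓
⬛⬛⬛⬛⬛⬛⬛⬛⬛
⬛⬛⬛⬛⬛⬛⬛⬛⬛
⬛⬛⬛⬜🔴⬜⬜⬜⬜
⬛⬛⬛⬜📦⬜⬜⬜⬜
⬛⬛⬛⬜⬜⬜⬜⬜⬜
⬛⬛⬛⬜⬜⬜⬜⬜⬜
⬛⬛⬛⬛⬛⬛⬜⬛⬛

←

⬛⬛❓❓❓❓❓❓❓
⬛⬛❓❓❓❓❓❓❓
⬛⬛⬛⬛⬛⬛⬛⬛⬛
⬛⬛⬛⬛⬛⬛⬛⬛⬛
⬛⬛⬛⬛🔴⬜⬜⬜⬜
⬛⬛⬛⬛⬜📦⬜⬜⬜
⬛⬛⬛⬛⬜⬜⬜⬜⬜
⬛⬛⬛⬛⬜⬜⬜⬜⬜
⬛⬛⬛⬛⬛⬛⬛⬜⬛

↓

⬛⬛❓❓❓❓❓❓❓
⬛⬛⬛⬛⬛⬛⬛⬛⬛
⬛⬛⬛⬛⬛⬛⬛⬛⬛
⬛⬛⬛⬛⬜⬜⬜⬜⬜
⬛⬛⬛⬛🔴📦⬜⬜⬜
⬛⬛⬛⬛⬜⬜⬜⬜⬜
⬛⬛⬛⬛⬜⬜⬜⬜⬜
⬛⬛⬛⬛⬛⬛⬛⬜⬛
⬛⬛⬛⬛⬛⬛⬛⬜⬛

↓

⬛⬛⬛⬛⬛⬛⬛⬛⬛
⬛⬛⬛⬛⬛⬛⬛⬛⬛
⬛⬛⬛⬛⬜⬜⬜⬜⬜
⬛⬛⬛⬛⬜📦⬜⬜⬜
⬛⬛⬛⬛🔴⬜⬜⬜⬜
⬛⬛⬛⬛⬜⬜⬜⬜⬜
⬛⬛⬛⬛⬛⬛⬛⬜⬛
⬛⬛⬛⬛⬛⬛⬛⬜⬛
⬛⬛❓❓❓❓❓❓❓

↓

⬛⬛⬛⬛⬛⬛⬛⬛⬛
⬛⬛⬛⬛⬜⬜⬜⬜⬜
⬛⬛⬛⬛⬜📦⬜⬜⬜
⬛⬛⬛⬛⬜⬜⬜⬜⬜
⬛⬛⬛⬛🔴⬜⬜⬜⬜
⬛⬛⬛⬛⬛⬛⬛⬜⬛
⬛⬛⬛⬛⬛⬛⬛⬜⬛
⬛⬛❓❓❓❓❓❓❓
⬛⬛❓❓❓❓❓❓❓

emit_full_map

⬛⬛⬛⬛⬛⬛⬛⬛⬛❓
⬛⬛⬛⬛⬛⬛⬛⬛⬛❓
⬛⬛⬜⬜⬜⬜⬜⬜⬜⬜
⬛⬛⬜📦⬜⬜⬜⬜⬛⬜
⬛⬛⬜⬜⬜⬜⬜⬜⬛⬛
⬛⬛🔴⬜⬜⬜⬜⬜⬛⬛
⬛⬛⬛⬛⬛⬜⬛⬛⬛⬛
⬛⬛⬛⬛⬛⬜⬛⬛⬛⬛

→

⬛⬛⬛⬛⬛⬛⬛⬛⬛
⬛⬛⬛⬜⬜⬜⬜⬜⬜
⬛⬛⬛⬜📦⬜⬜⬜⬜
⬛⬛⬛⬜⬜⬜⬜⬜⬜
⬛⬛⬛⬜🔴⬜⬜⬜⬜
⬛⬛⬛⬛⬛⬛⬜⬛⬛
⬛⬛⬛⬛⬛⬛⬜⬛⬛
⬛❓❓❓❓❓❓❓❓
⬛❓❓❓❓❓❓❓❓

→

⬛⬛⬛⬛⬛⬛⬛⬛⬛
⬛⬛⬜⬜⬜⬜⬜⬜⬜
⬛⬛⬜📦⬜⬜⬜⬜⬛
⬛⬛⬜⬜⬜⬜⬜⬜⬛
⬛⬛⬜⬜🔴⬜⬜⬜⬛
⬛⬛⬛⬛⬛⬜⬛⬛⬛
⬛⬛⬛⬛⬛⬜⬛⬛⬛
❓❓❓❓❓❓❓❓❓
❓❓❓❓❓❓❓❓❓

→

⬛⬛⬛⬛⬛⬛⬛⬛❓
⬛⬜⬜⬜⬜⬜⬜⬜⬜
⬛⬜📦⬜⬜⬜⬜⬛⬜
⬛⬜⬜⬜⬜⬜⬜⬛⬛
⬛⬜⬜⬜🔴⬜⬜⬛⬛
⬛⬛⬛⬛⬜⬛⬛⬛⬛
⬛⬛⬛⬛⬜⬛⬛⬛⬛
❓❓❓❓❓❓❓❓❓
❓❓❓❓❓❓❓❓❓

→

⬛⬛⬛⬛⬛⬛⬛❓❓
⬜⬜⬜⬜⬜⬜⬜⬜❓
⬜📦⬜⬜⬜⬜⬛⬜❓
⬜⬜⬜⬜⬜⬜⬛⬛❓
⬜⬜⬜⬜🔴⬜⬛⬛❓
⬛⬛⬛⬜⬛⬛⬛⬛❓
⬛⬛⬛⬜⬛⬛⬛⬛❓
❓❓❓❓❓❓❓❓❓
❓❓❓❓❓❓❓❓❓

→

⬛⬛⬛⬛⬛⬛❓❓❓
⬜⬜⬜⬜⬜⬜⬜❓❓
📦⬜⬜⬜⬜⬛⬜❓❓
⬜⬜⬜⬜⬜⬛⬛❓❓
⬜⬜⬜⬜🔴⬛⬛❓❓
⬛⬛⬜⬛⬛⬛⬛❓❓
⬛⬛⬜⬛⬛⬛⬛❓❓
❓❓❓❓❓❓❓❓❓
❓❓❓❓❓❓❓❓❓

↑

⬛⬛⬛⬛⬛⬛❓❓❓
⬛⬛⬛⬛⬛⬛❓❓❓
⬜⬜⬜⬜⬜⬜⬜❓❓
📦⬜⬜⬜⬜⬛⬜❓❓
⬜⬜⬜⬜🔴⬛⬛❓❓
⬜⬜⬜⬜⬜⬛⬛❓❓
⬛⬛⬜⬛⬛⬛⬛❓❓
⬛⬛⬜⬛⬛⬛⬛❓❓
❓❓❓❓❓❓❓❓❓

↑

❓❓❓❓❓❓❓❓❓
⬛⬛⬛⬛⬛⬛❓❓❓
⬛⬛⬛⬛⬛⬛⬜❓❓
⬜⬜⬜⬜⬜⬜⬜❓❓
📦⬜⬜⬜🔴⬛⬜❓❓
⬜⬜⬜⬜⬜⬛⬛❓❓
⬜⬜⬜⬜⬜⬛⬛❓❓
⬛⬛⬜⬛⬛⬛⬛❓❓
⬛⬛⬜⬛⬛⬛⬛❓❓

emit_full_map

⬛⬛⬛⬛⬛⬛⬛⬛⬛❓
⬛⬛⬛⬛⬛⬛⬛⬛⬛⬜
⬛⬛⬜⬜⬜⬜⬜⬜⬜⬜
⬛⬛⬜📦⬜⬜⬜🔴⬛⬜
⬛⬛⬜⬜⬜⬜⬜⬜⬛⬛
⬛⬛⬜⬜⬜⬜⬜⬜⬛⬛
⬛⬛⬛⬛⬛⬜⬛⬛⬛⬛
⬛⬛⬛⬛⬛⬜⬛⬛⬛⬛


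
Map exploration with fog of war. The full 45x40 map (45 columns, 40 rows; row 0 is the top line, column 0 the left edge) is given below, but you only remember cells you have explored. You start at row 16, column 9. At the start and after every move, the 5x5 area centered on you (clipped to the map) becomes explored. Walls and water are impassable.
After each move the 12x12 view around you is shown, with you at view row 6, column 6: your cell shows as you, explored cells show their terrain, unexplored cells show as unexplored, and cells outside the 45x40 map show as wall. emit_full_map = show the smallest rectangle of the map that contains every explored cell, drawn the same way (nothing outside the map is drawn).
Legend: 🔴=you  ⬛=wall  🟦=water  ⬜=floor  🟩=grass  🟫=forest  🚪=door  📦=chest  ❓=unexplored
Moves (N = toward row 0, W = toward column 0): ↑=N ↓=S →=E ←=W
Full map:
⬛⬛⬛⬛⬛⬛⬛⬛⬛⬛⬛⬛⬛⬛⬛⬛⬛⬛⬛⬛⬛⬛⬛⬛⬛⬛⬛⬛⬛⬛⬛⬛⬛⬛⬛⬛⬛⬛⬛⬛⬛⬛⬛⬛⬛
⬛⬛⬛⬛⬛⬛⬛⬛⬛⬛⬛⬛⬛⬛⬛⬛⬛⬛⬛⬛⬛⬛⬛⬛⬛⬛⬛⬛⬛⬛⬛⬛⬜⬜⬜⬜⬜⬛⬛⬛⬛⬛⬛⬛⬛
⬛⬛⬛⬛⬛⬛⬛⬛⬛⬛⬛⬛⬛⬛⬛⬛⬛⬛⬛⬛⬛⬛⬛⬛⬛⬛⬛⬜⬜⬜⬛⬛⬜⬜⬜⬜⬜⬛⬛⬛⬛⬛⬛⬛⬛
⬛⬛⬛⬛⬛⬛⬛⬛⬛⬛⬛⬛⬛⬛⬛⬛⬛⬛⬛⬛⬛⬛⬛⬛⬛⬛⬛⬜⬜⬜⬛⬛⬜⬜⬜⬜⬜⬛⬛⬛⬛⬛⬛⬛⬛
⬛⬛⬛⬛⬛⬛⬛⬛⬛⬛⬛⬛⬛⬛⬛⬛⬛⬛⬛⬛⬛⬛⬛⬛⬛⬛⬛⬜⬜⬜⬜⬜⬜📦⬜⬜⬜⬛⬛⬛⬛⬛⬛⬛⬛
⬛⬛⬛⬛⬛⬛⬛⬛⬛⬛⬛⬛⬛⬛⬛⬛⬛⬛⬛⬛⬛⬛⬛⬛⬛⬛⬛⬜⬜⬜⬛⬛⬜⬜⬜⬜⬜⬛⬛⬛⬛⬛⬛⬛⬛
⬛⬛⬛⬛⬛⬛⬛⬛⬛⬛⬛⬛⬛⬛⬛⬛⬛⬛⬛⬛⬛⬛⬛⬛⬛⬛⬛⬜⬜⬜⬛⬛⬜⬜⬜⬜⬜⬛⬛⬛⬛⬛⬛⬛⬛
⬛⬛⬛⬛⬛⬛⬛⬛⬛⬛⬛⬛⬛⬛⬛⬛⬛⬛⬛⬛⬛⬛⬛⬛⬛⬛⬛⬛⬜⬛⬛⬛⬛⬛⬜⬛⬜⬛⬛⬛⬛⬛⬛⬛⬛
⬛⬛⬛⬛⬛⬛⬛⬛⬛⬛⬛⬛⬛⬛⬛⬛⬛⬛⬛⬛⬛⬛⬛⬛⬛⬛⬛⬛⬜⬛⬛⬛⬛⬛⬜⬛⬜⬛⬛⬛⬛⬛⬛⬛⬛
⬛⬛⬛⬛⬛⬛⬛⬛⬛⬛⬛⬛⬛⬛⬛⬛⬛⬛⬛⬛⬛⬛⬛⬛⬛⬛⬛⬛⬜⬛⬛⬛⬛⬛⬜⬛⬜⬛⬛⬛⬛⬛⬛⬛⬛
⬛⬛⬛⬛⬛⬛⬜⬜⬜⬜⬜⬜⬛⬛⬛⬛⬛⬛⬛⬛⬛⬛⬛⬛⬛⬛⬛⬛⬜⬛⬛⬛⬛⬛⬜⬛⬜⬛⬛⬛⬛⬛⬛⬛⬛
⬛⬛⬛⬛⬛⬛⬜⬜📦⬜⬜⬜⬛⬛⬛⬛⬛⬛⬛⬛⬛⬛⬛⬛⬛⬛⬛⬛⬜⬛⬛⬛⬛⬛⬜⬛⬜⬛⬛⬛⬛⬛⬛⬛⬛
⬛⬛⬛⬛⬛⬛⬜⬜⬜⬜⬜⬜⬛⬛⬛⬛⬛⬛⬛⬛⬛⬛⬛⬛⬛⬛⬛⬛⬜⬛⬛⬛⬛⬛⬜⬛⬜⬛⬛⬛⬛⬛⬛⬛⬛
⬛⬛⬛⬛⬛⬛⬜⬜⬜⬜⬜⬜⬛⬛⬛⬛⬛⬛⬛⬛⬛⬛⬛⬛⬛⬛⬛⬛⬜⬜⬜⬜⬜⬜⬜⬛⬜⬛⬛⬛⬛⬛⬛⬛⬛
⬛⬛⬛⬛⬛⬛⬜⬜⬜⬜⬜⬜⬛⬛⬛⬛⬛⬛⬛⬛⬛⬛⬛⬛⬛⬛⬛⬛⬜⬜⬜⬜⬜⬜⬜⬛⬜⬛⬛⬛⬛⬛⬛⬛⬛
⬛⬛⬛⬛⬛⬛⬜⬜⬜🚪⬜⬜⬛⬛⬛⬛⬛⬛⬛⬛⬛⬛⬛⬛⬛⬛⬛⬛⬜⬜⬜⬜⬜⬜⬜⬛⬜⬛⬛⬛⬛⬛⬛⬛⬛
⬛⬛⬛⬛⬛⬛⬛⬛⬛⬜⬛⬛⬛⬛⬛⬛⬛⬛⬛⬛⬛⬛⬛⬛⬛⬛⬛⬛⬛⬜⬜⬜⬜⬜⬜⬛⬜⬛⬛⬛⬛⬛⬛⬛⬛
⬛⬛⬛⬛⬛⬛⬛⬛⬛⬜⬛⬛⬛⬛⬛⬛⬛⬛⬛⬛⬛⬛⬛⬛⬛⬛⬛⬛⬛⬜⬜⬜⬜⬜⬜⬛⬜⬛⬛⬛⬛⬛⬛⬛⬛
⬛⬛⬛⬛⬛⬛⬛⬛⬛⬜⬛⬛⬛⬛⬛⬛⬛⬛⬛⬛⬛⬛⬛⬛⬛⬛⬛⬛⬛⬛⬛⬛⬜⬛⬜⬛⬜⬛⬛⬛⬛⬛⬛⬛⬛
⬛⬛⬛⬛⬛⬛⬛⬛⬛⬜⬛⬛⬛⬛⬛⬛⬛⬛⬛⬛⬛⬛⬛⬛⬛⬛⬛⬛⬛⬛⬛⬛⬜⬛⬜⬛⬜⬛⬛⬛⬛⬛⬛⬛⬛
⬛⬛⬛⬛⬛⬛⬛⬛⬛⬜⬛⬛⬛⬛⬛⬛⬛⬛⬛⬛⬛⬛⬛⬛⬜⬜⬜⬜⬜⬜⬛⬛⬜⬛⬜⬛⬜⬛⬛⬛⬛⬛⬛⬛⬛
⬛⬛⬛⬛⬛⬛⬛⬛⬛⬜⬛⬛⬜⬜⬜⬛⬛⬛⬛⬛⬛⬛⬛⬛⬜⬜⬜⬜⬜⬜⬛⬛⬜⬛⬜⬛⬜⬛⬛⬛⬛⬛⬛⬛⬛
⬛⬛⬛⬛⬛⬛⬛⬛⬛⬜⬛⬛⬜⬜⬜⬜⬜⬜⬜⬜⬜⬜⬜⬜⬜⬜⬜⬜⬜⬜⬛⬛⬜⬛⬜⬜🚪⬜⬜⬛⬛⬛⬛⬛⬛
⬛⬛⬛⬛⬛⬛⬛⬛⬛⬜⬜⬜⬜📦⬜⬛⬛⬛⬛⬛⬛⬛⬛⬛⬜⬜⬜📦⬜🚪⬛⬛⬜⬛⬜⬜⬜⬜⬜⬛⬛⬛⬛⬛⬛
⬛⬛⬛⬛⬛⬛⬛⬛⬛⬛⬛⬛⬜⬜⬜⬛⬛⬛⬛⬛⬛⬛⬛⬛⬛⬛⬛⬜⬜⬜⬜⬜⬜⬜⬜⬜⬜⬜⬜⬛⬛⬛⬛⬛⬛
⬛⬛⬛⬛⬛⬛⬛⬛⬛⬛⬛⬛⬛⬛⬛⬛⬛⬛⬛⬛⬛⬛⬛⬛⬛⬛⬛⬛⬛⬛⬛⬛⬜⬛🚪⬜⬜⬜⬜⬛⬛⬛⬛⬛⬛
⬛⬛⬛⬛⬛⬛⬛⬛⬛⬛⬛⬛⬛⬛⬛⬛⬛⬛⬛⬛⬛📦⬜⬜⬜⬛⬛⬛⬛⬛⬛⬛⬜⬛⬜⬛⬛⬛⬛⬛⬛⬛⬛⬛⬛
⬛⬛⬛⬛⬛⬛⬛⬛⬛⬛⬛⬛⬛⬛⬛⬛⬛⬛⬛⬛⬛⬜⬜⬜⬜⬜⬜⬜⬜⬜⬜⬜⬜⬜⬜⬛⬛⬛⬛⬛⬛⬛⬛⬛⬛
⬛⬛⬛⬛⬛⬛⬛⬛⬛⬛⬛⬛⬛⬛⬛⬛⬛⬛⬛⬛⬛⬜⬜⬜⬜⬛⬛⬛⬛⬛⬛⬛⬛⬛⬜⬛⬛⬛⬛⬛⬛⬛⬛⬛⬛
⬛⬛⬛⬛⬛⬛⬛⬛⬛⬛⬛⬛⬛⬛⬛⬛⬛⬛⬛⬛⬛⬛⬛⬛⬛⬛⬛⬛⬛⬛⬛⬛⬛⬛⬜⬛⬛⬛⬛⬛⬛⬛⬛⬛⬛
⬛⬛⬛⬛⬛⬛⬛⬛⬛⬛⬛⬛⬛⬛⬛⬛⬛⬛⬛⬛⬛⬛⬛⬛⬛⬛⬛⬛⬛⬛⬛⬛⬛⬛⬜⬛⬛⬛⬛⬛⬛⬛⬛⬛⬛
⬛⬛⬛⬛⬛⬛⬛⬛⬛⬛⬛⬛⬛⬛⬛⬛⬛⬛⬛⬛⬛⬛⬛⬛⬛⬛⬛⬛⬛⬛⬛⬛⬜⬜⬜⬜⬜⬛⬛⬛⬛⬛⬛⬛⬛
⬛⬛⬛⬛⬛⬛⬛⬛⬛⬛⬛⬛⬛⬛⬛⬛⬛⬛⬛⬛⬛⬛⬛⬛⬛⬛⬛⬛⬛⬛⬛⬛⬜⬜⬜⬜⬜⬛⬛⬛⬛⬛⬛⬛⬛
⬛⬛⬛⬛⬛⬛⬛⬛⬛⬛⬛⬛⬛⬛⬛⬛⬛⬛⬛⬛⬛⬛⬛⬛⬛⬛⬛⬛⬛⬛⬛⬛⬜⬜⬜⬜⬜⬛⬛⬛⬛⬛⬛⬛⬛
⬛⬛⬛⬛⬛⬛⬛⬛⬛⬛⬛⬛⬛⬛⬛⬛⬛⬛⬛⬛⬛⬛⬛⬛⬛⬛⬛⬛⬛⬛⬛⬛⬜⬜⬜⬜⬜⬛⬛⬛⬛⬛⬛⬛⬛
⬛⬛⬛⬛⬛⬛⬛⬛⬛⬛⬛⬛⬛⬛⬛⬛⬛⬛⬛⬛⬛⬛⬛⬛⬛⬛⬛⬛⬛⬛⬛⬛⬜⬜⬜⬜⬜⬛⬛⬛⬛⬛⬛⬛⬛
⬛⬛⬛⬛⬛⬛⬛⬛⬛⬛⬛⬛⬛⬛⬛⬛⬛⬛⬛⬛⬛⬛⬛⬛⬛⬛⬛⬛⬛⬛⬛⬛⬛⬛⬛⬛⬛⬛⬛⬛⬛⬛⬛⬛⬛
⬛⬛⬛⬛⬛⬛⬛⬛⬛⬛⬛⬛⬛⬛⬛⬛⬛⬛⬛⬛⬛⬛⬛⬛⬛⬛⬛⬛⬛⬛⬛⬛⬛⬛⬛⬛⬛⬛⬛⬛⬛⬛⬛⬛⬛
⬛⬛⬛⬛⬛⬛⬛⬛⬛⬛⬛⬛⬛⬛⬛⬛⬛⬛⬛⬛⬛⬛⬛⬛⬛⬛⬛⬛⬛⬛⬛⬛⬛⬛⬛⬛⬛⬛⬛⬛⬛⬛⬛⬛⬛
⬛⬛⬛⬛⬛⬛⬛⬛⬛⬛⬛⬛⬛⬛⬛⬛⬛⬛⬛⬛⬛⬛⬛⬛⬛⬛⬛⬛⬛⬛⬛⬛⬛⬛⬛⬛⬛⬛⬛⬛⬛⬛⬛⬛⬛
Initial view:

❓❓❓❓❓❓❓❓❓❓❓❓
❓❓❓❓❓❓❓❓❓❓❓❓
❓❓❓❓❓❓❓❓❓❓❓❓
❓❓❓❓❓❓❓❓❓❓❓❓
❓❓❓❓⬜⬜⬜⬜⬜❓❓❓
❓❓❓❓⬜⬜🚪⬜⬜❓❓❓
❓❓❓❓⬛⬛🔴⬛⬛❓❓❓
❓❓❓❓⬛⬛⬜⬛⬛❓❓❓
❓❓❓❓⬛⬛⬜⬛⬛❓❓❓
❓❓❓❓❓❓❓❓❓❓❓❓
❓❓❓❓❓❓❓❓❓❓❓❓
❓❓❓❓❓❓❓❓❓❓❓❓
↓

❓❓❓❓❓❓❓❓❓❓❓❓
❓❓❓❓❓❓❓❓❓❓❓❓
❓❓❓❓❓❓❓❓❓❓❓❓
❓❓❓❓⬜⬜⬜⬜⬜❓❓❓
❓❓❓❓⬜⬜🚪⬜⬜❓❓❓
❓❓❓❓⬛⬛⬜⬛⬛❓❓❓
❓❓❓❓⬛⬛🔴⬛⬛❓❓❓
❓❓❓❓⬛⬛⬜⬛⬛❓❓❓
❓❓❓❓⬛⬛⬜⬛⬛❓❓❓
❓❓❓❓❓❓❓❓❓❓❓❓
❓❓❓❓❓❓❓❓❓❓❓❓
❓❓❓❓❓❓❓❓❓❓❓❓

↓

❓❓❓❓❓❓❓❓❓❓❓❓
❓❓❓❓❓❓❓❓❓❓❓❓
❓❓❓❓⬜⬜⬜⬜⬜❓❓❓
❓❓❓❓⬜⬜🚪⬜⬜❓❓❓
❓❓❓❓⬛⬛⬜⬛⬛❓❓❓
❓❓❓❓⬛⬛⬜⬛⬛❓❓❓
❓❓❓❓⬛⬛🔴⬛⬛❓❓❓
❓❓❓❓⬛⬛⬜⬛⬛❓❓❓
❓❓❓❓⬛⬛⬜⬛⬛❓❓❓
❓❓❓❓❓❓❓❓❓❓❓❓
❓❓❓❓❓❓❓❓❓❓❓❓
❓❓❓❓❓❓❓❓❓❓❓❓

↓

❓❓❓❓❓❓❓❓❓❓❓❓
❓❓❓❓⬜⬜⬜⬜⬜❓❓❓
❓❓❓❓⬜⬜🚪⬜⬜❓❓❓
❓❓❓❓⬛⬛⬜⬛⬛❓❓❓
❓❓❓❓⬛⬛⬜⬛⬛❓❓❓
❓❓❓❓⬛⬛⬜⬛⬛❓❓❓
❓❓❓❓⬛⬛🔴⬛⬛❓❓❓
❓❓❓❓⬛⬛⬜⬛⬛❓❓❓
❓❓❓❓⬛⬛⬜⬛⬛❓❓❓
❓❓❓❓❓❓❓❓❓❓❓❓
❓❓❓❓❓❓❓❓❓❓❓❓
❓❓❓❓❓❓❓❓❓❓❓❓

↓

❓❓❓❓⬜⬜⬜⬜⬜❓❓❓
❓❓❓❓⬜⬜🚪⬜⬜❓❓❓
❓❓❓❓⬛⬛⬜⬛⬛❓❓❓
❓❓❓❓⬛⬛⬜⬛⬛❓❓❓
❓❓❓❓⬛⬛⬜⬛⬛❓❓❓
❓❓❓❓⬛⬛⬜⬛⬛❓❓❓
❓❓❓❓⬛⬛🔴⬛⬛❓❓❓
❓❓❓❓⬛⬛⬜⬛⬛❓❓❓
❓❓❓❓⬛⬛⬜⬛⬛❓❓❓
❓❓❓❓❓❓❓❓❓❓❓❓
❓❓❓❓❓❓❓❓❓❓❓❓
❓❓❓❓❓❓❓❓❓❓❓❓

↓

❓❓❓❓⬜⬜🚪⬜⬜❓❓❓
❓❓❓❓⬛⬛⬜⬛⬛❓❓❓
❓❓❓❓⬛⬛⬜⬛⬛❓❓❓
❓❓❓❓⬛⬛⬜⬛⬛❓❓❓
❓❓❓❓⬛⬛⬜⬛⬛❓❓❓
❓❓❓❓⬛⬛⬜⬛⬛❓❓❓
❓❓❓❓⬛⬛🔴⬛⬛❓❓❓
❓❓❓❓⬛⬛⬜⬛⬛❓❓❓
❓❓❓❓⬛⬛⬜⬜⬜❓❓❓
❓❓❓❓❓❓❓❓❓❓❓❓
❓❓❓❓❓❓❓❓❓❓❓❓
❓❓❓❓❓❓❓❓❓❓❓❓

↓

❓❓❓❓⬛⬛⬜⬛⬛❓❓❓
❓❓❓❓⬛⬛⬜⬛⬛❓❓❓
❓❓❓❓⬛⬛⬜⬛⬛❓❓❓
❓❓❓❓⬛⬛⬜⬛⬛❓❓❓
❓❓❓❓⬛⬛⬜⬛⬛❓❓❓
❓❓❓❓⬛⬛⬜⬛⬛❓❓❓
❓❓❓❓⬛⬛🔴⬛⬛❓❓❓
❓❓❓❓⬛⬛⬜⬜⬜❓❓❓
❓❓❓❓⬛⬛⬛⬛⬛❓❓❓
❓❓❓❓❓❓❓❓❓❓❓❓
❓❓❓❓❓❓❓❓❓❓❓❓
❓❓❓❓❓❓❓❓❓❓❓❓

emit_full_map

⬜⬜⬜⬜⬜
⬜⬜🚪⬜⬜
⬛⬛⬜⬛⬛
⬛⬛⬜⬛⬛
⬛⬛⬜⬛⬛
⬛⬛⬜⬛⬛
⬛⬛⬜⬛⬛
⬛⬛⬜⬛⬛
⬛⬛🔴⬛⬛
⬛⬛⬜⬜⬜
⬛⬛⬛⬛⬛

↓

❓❓❓❓⬛⬛⬜⬛⬛❓❓❓
❓❓❓❓⬛⬛⬜⬛⬛❓❓❓
❓❓❓❓⬛⬛⬜⬛⬛❓❓❓
❓❓❓❓⬛⬛⬜⬛⬛❓❓❓
❓❓❓❓⬛⬛⬜⬛⬛❓❓❓
❓❓❓❓⬛⬛⬜⬛⬛❓❓❓
❓❓❓❓⬛⬛🔴⬜⬜❓❓❓
❓❓❓❓⬛⬛⬛⬛⬛❓❓❓
❓❓❓❓⬛⬛⬛⬛⬛❓❓❓
❓❓❓❓❓❓❓❓❓❓❓❓
❓❓❓❓❓❓❓❓❓❓❓❓
❓❓❓❓❓❓❓❓❓❓❓❓

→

❓❓❓⬛⬛⬜⬛⬛❓❓❓❓
❓❓❓⬛⬛⬜⬛⬛❓❓❓❓
❓❓❓⬛⬛⬜⬛⬛❓❓❓❓
❓❓❓⬛⬛⬜⬛⬛❓❓❓❓
❓❓❓⬛⬛⬜⬛⬛⬜❓❓❓
❓❓❓⬛⬛⬜⬛⬛⬜❓❓❓
❓❓❓⬛⬛⬜🔴⬜⬜❓❓❓
❓❓❓⬛⬛⬛⬛⬛⬜❓❓❓
❓❓❓⬛⬛⬛⬛⬛⬛❓❓❓
❓❓❓❓❓❓❓❓❓❓❓❓
❓❓❓❓❓❓❓❓❓❓❓❓
❓❓❓❓❓❓❓❓❓❓❓❓

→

❓❓⬛⬛⬜⬛⬛❓❓❓❓❓
❓❓⬛⬛⬜⬛⬛❓❓❓❓❓
❓❓⬛⬛⬜⬛⬛❓❓❓❓❓
❓❓⬛⬛⬜⬛⬛❓❓❓❓❓
❓❓⬛⬛⬜⬛⬛⬜⬜❓❓❓
❓❓⬛⬛⬜⬛⬛⬜⬜❓❓❓
❓❓⬛⬛⬜⬜🔴⬜📦❓❓❓
❓❓⬛⬛⬛⬛⬛⬜⬜❓❓❓
❓❓⬛⬛⬛⬛⬛⬛⬛❓❓❓
❓❓❓❓❓❓❓❓❓❓❓❓
❓❓❓❓❓❓❓❓❓❓❓❓
❓❓❓❓❓❓❓❓❓❓❓❓

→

❓⬛⬛⬜⬛⬛❓❓❓❓❓❓
❓⬛⬛⬜⬛⬛❓❓❓❓❓❓
❓⬛⬛⬜⬛⬛❓❓❓❓❓❓
❓⬛⬛⬜⬛⬛❓❓❓❓❓❓
❓⬛⬛⬜⬛⬛⬜⬜⬜❓❓❓
❓⬛⬛⬜⬛⬛⬜⬜⬜❓❓❓
❓⬛⬛⬜⬜⬜🔴📦⬜❓❓❓
❓⬛⬛⬛⬛⬛⬜⬜⬜❓❓❓
❓⬛⬛⬛⬛⬛⬛⬛⬛❓❓❓
❓❓❓❓❓❓❓❓❓❓❓❓
❓❓❓❓❓❓❓❓❓❓❓❓
❓❓❓❓❓❓❓❓❓❓❓❓

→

⬛⬛⬜⬛⬛❓❓❓❓❓❓❓
⬛⬛⬜⬛⬛❓❓❓❓❓❓❓
⬛⬛⬜⬛⬛❓❓❓❓❓❓❓
⬛⬛⬜⬛⬛❓❓❓❓❓❓❓
⬛⬛⬜⬛⬛⬜⬜⬜⬛❓❓❓
⬛⬛⬜⬛⬛⬜⬜⬜⬜❓❓❓
⬛⬛⬜⬜⬜⬜🔴⬜⬛❓❓❓
⬛⬛⬛⬛⬛⬜⬜⬜⬛❓❓❓
⬛⬛⬛⬛⬛⬛⬛⬛⬛❓❓❓
❓❓❓❓❓❓❓❓❓❓❓❓
❓❓❓❓❓❓❓❓❓❓❓❓
❓❓❓❓❓❓❓❓❓❓❓❓

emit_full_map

⬜⬜⬜⬜⬜❓❓❓❓
⬜⬜🚪⬜⬜❓❓❓❓
⬛⬛⬜⬛⬛❓❓❓❓
⬛⬛⬜⬛⬛❓❓❓❓
⬛⬛⬜⬛⬛❓❓❓❓
⬛⬛⬜⬛⬛❓❓❓❓
⬛⬛⬜⬛⬛❓❓❓❓
⬛⬛⬜⬛⬛⬜⬜⬜⬛
⬛⬛⬜⬛⬛⬜⬜⬜⬜
⬛⬛⬜⬜⬜⬜🔴⬜⬛
⬛⬛⬛⬛⬛⬜⬜⬜⬛
⬛⬛⬛⬛⬛⬛⬛⬛⬛

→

⬛⬜⬛⬛❓❓❓❓❓❓❓❓
⬛⬜⬛⬛❓❓❓❓❓❓❓❓
⬛⬜⬛⬛❓❓❓❓❓❓❓❓
⬛⬜⬛⬛❓❓❓❓❓❓❓❓
⬛⬜⬛⬛⬜⬜⬜⬛⬛❓❓❓
⬛⬜⬛⬛⬜⬜⬜⬜⬜❓❓❓
⬛⬜⬜⬜⬜📦🔴⬛⬛❓❓❓
⬛⬛⬛⬛⬜⬜⬜⬛⬛❓❓❓
⬛⬛⬛⬛⬛⬛⬛⬛⬛❓❓❓
❓❓❓❓❓❓❓❓❓❓❓❓
❓❓❓❓❓❓❓❓❓❓❓❓
❓❓❓❓❓❓❓❓❓❓❓❓

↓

⬛⬜⬛⬛❓❓❓❓❓❓❓❓
⬛⬜⬛⬛❓❓❓❓❓❓❓❓
⬛⬜⬛⬛❓❓❓❓❓❓❓❓
⬛⬜⬛⬛⬜⬜⬜⬛⬛❓❓❓
⬛⬜⬛⬛⬜⬜⬜⬜⬜❓❓❓
⬛⬜⬜⬜⬜📦⬜⬛⬛❓❓❓
⬛⬛⬛⬛⬜⬜🔴⬛⬛❓❓❓
⬛⬛⬛⬛⬛⬛⬛⬛⬛❓❓❓
❓❓❓❓⬛⬛⬛⬛⬛❓❓❓
❓❓❓❓❓❓❓❓❓❓❓❓
❓❓❓❓❓❓❓❓❓❓❓❓
❓❓❓❓❓❓❓❓❓❓❓❓

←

⬛⬛⬜⬛⬛❓❓❓❓❓❓❓
⬛⬛⬜⬛⬛❓❓❓❓❓❓❓
⬛⬛⬜⬛⬛❓❓❓❓❓❓❓
⬛⬛⬜⬛⬛⬜⬜⬜⬛⬛❓❓
⬛⬛⬜⬛⬛⬜⬜⬜⬜⬜❓❓
⬛⬛⬜⬜⬜⬜📦⬜⬛⬛❓❓
⬛⬛⬛⬛⬛⬜🔴⬜⬛⬛❓❓
⬛⬛⬛⬛⬛⬛⬛⬛⬛⬛❓❓
❓❓❓❓⬛⬛⬛⬛⬛⬛❓❓
❓❓❓❓❓❓❓❓❓❓❓❓
❓❓❓❓❓❓❓❓❓❓❓❓
❓❓❓❓❓❓❓❓❓❓❓❓

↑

⬛⬛⬜⬛⬛❓❓❓❓❓❓❓
⬛⬛⬜⬛⬛❓❓❓❓❓❓❓
⬛⬛⬜⬛⬛❓❓❓❓❓❓❓
⬛⬛⬜⬛⬛❓❓❓❓❓❓❓
⬛⬛⬜⬛⬛⬜⬜⬜⬛⬛❓❓
⬛⬛⬜⬛⬛⬜⬜⬜⬜⬜❓❓
⬛⬛⬜⬜⬜⬜🔴⬜⬛⬛❓❓
⬛⬛⬛⬛⬛⬜⬜⬜⬛⬛❓❓
⬛⬛⬛⬛⬛⬛⬛⬛⬛⬛❓❓
❓❓❓❓⬛⬛⬛⬛⬛⬛❓❓
❓❓❓❓❓❓❓❓❓❓❓❓
❓❓❓❓❓❓❓❓❓❓❓❓

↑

⬛⬛⬜⬛⬛❓❓❓❓❓❓❓
⬛⬛⬜⬛⬛❓❓❓❓❓❓❓
⬛⬛⬜⬛⬛❓❓❓❓❓❓❓
⬛⬛⬜⬛⬛❓❓❓❓❓❓❓
⬛⬛⬜⬛⬛⬛⬛⬛⬛❓❓❓
⬛⬛⬜⬛⬛⬜⬜⬜⬛⬛❓❓
⬛⬛⬜⬛⬛⬜🔴⬜⬜⬜❓❓
⬛⬛⬜⬜⬜⬜📦⬜⬛⬛❓❓
⬛⬛⬛⬛⬛⬜⬜⬜⬛⬛❓❓
⬛⬛⬛⬛⬛⬛⬛⬛⬛⬛❓❓
❓❓❓❓⬛⬛⬛⬛⬛⬛❓❓
❓❓❓❓❓❓❓❓❓❓❓❓

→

⬛⬜⬛⬛❓❓❓❓❓❓❓❓
⬛⬜⬛⬛❓❓❓❓❓❓❓❓
⬛⬜⬛⬛❓❓❓❓❓❓❓❓
⬛⬜⬛⬛❓❓❓❓❓❓❓❓
⬛⬜⬛⬛⬛⬛⬛⬛⬛❓❓❓
⬛⬜⬛⬛⬜⬜⬜⬛⬛❓❓❓
⬛⬜⬛⬛⬜⬜🔴⬜⬜❓❓❓
⬛⬜⬜⬜⬜📦⬜⬛⬛❓❓❓
⬛⬛⬛⬛⬜⬜⬜⬛⬛❓❓❓
⬛⬛⬛⬛⬛⬛⬛⬛⬛❓❓❓
❓❓❓⬛⬛⬛⬛⬛⬛❓❓❓
❓❓❓❓❓❓❓❓❓❓❓❓

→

⬜⬛⬛❓❓❓❓❓❓❓❓❓
⬜⬛⬛❓❓❓❓❓❓❓❓❓
⬜⬛⬛❓❓❓❓❓❓❓❓❓
⬜⬛⬛❓❓❓❓❓❓❓❓❓
⬜⬛⬛⬛⬛⬛⬛⬛⬛❓❓❓
⬜⬛⬛⬜⬜⬜⬛⬛⬛❓❓❓
⬜⬛⬛⬜⬜⬜🔴⬜⬜❓❓❓
⬜⬜⬜⬜📦⬜⬛⬛⬛❓❓❓
⬛⬛⬛⬜⬜⬜⬛⬛⬛❓❓❓
⬛⬛⬛⬛⬛⬛⬛⬛❓❓❓❓
❓❓⬛⬛⬛⬛⬛⬛❓❓❓❓
❓❓❓❓❓❓❓❓❓❓❓❓

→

⬛⬛❓❓❓❓❓❓❓❓❓❓
⬛⬛❓❓❓❓❓❓❓❓❓❓
⬛⬛❓❓❓❓❓❓❓❓❓❓
⬛⬛❓❓❓❓❓❓❓❓❓❓
⬛⬛⬛⬛⬛⬛⬛⬛⬛❓❓❓
⬛⬛⬜⬜⬜⬛⬛⬛⬛❓❓❓
⬛⬛⬜⬜⬜⬜🔴⬜⬜❓❓❓
⬜⬜⬜📦⬜⬛⬛⬛⬛❓❓❓
⬛⬛⬜⬜⬜⬛⬛⬛⬛❓❓❓
⬛⬛⬛⬛⬛⬛⬛❓❓❓❓❓
❓⬛⬛⬛⬛⬛⬛❓❓❓❓❓
❓❓❓❓❓❓❓❓❓❓❓❓

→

⬛❓❓❓❓❓❓❓❓❓❓❓
⬛❓❓❓❓❓❓❓❓❓❓❓
⬛❓❓❓❓❓❓❓❓❓❓❓
⬛❓❓❓❓❓❓❓❓❓❓❓
⬛⬛⬛⬛⬛⬛⬛⬛⬛❓❓❓
⬛⬜⬜⬜⬛⬛⬛⬛⬛❓❓❓
⬛⬜⬜⬜⬜⬜🔴⬜⬜❓❓❓
⬜⬜📦⬜⬛⬛⬛⬛⬛❓❓❓
⬛⬜⬜⬜⬛⬛⬛⬛⬛❓❓❓
⬛⬛⬛⬛⬛⬛❓❓❓❓❓❓
⬛⬛⬛⬛⬛⬛❓❓❓❓❓❓
❓❓❓❓❓❓❓❓❓❓❓❓

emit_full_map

⬜⬜⬜⬜⬜❓❓❓❓❓❓❓❓
⬜⬜🚪⬜⬜❓❓❓❓❓❓❓❓
⬛⬛⬜⬛⬛❓❓❓❓❓❓❓❓
⬛⬛⬜⬛⬛❓❓❓❓❓❓❓❓
⬛⬛⬜⬛⬛❓❓❓❓❓❓❓❓
⬛⬛⬜⬛⬛❓❓❓❓❓❓❓❓
⬛⬛⬜⬛⬛⬛⬛⬛⬛⬛⬛⬛⬛
⬛⬛⬜⬛⬛⬜⬜⬜⬛⬛⬛⬛⬛
⬛⬛⬜⬛⬛⬜⬜⬜⬜⬜🔴⬜⬜
⬛⬛⬜⬜⬜⬜📦⬜⬛⬛⬛⬛⬛
⬛⬛⬛⬛⬛⬜⬜⬜⬛⬛⬛⬛⬛
⬛⬛⬛⬛⬛⬛⬛⬛⬛⬛❓❓❓
❓❓❓❓⬛⬛⬛⬛⬛⬛❓❓❓
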